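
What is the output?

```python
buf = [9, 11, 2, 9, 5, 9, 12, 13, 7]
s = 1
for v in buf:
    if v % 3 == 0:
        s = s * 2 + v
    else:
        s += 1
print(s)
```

v=9: %3==0, s = 1*2+9 = 11
v=11: not %3==0, s = 11+1 = 12
v=2: not %3==0, s = 12+1 = 13
v=9: %3==0, s = 13*2+9 = 35
v=5: not %3==0, s = 35+1 = 36
v=9: %3==0, s = 36*2+9 = 81
v=12: %3==0, s = 81*2+12 = 174
v=13: not %3==0, s = 174+1 = 175
v=7: not %3==0, s = 175+1 = 176

176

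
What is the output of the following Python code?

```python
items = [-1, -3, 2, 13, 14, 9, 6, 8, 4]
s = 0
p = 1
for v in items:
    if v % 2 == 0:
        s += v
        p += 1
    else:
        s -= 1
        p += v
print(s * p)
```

v=-1: not even, s = 0-1 = -1; p=0
v=-3: not even, s = (-1)-1 = -2; p=-3
v=2: even, s = (-2)+2 = 0; p=-2
v=13: not even, s = 0-1 = -1; p=11
v=14: even, s = (-1)+14 = 13; p=12
v=9: not even, s = 13-1 = 12; p=21
v=6: even, s = 12+6 = 18; p=22
v=8: even, s = 18+8 = 26; p=23
v=4: even, s = 26+4 = 30; p=24
s*p = 30*24 = 720

720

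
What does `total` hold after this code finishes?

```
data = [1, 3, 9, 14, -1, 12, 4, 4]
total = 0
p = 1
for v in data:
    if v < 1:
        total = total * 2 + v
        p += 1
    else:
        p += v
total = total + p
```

v=1: not <1; p=2
v=3: not <1; p=5
v=9: not <1; p=14
v=14: not <1; p=28
v=-1: <1, total = 0*2+(-1) = -1; p=29
v=12: not <1; p=41
v=4: not <1; p=45
v=4: not <1; p=49
total+p = (-1)+49 = 48

48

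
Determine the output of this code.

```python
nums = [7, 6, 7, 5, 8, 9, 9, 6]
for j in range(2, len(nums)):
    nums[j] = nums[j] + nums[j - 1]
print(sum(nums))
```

j=2: nums[2] = 7+6 = 13 → [7, 6, 13, 5, 8, 9, 9, 6]
j=3: nums[3] = 5+13 = 18 → [7, 6, 13, 18, 8, 9, 9, 6]
j=4: nums[4] = 8+18 = 26 → [7, 6, 13, 18, 26, 9, 9, 6]
j=5: nums[5] = 9+26 = 35 → [7, 6, 13, 18, 26, 35, 9, 6]
j=6: nums[6] = 9+35 = 44 → [7, 6, 13, 18, 26, 35, 44, 6]
j=7: nums[7] = 6+44 = 50 → [7, 6, 13, 18, 26, 35, 44, 50]
sum = 199

199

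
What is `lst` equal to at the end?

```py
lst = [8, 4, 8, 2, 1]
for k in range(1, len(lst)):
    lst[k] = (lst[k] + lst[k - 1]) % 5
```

k=1: lst[1] = (4+8)%5 = 2 → [8, 2, 8, 2, 1]
k=2: lst[2] = (8+2)%5 = 0 → [8, 2, 0, 2, 1]
k=3: lst[3] = (2+0)%5 = 2 → [8, 2, 0, 2, 1]
k=4: lst[4] = (1+2)%5 = 3 → [8, 2, 0, 2, 3]

[8, 2, 0, 2, 3]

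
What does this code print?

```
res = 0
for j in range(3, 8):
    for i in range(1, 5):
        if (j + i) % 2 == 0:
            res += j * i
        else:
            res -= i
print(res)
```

j=3,i=1: even sum, res = 0+3 = 3
j=3,i=2: odd sum, res = 3-2 = 1
j=3,i=3: even sum, res = 1+9 = 10
j=3,i=4: odd sum, res = 10-4 = 6
j=4,i=1: odd sum, res = 6-1 = 5
j=4,i=2: even sum, res = 5+8 = 13
j=4,i=3: odd sum, res = 13-3 = 10
j=4,i=4: even sum, res = 10+16 = 26
j=5,i=1: even sum, res = 26+5 = 31
j=5,i=2: odd sum, res = 31-2 = 29
j=5,i=3: even sum, res = 29+15 = 44
j=5,i=4: odd sum, res = 44-4 = 40
j=6,i=1: odd sum, res = 40-1 = 39
j=6,i=2: even sum, res = 39+12 = 51
j=6,i=3: odd sum, res = 51-3 = 48
j=6,i=4: even sum, res = 48+24 = 72
j=7,i=1: even sum, res = 72+7 = 79
j=7,i=2: odd sum, res = 79-2 = 77
j=7,i=3: even sum, res = 77+21 = 98
j=7,i=4: odd sum, res = 98-4 = 94

94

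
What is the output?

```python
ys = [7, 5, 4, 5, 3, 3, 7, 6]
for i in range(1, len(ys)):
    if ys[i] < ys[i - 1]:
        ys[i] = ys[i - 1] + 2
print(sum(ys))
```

i=1: 5<7, ys[1] = 7+2 = 9 → [7, 9, 4, 5, 3, 3, 7, 6]
i=2: 4<9, ys[2] = 9+2 = 11 → [7, 9, 11, 5, 3, 3, 7, 6]
i=3: 5<11, ys[3] = 11+2 = 13 → [7, 9, 11, 13, 3, 3, 7, 6]
i=4: 3<13, ys[4] = 13+2 = 15 → [7, 9, 11, 13, 15, 3, 7, 6]
i=5: 3<15, ys[5] = 15+2 = 17 → [7, 9, 11, 13, 15, 17, 7, 6]
i=6: 7<17, ys[6] = 17+2 = 19 → [7, 9, 11, 13, 15, 17, 19, 6]
i=7: 6<19, ys[7] = 19+2 = 21 → [7, 9, 11, 13, 15, 17, 19, 21]
sum = 112

112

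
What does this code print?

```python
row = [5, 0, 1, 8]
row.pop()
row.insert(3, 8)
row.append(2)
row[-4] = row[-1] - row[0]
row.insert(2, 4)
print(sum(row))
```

pop() removes 8 → [5, 0, 1]
insert 8 at 3 → [5, 0, 1, 8]
append 2 → [5, 0, 1, 8, 2]
row[-4] = row[-1]-row[0] = 2-5 = -3 → [5, -3, 1, 8, 2]
insert 4 at 2 → [5, -3, 4, 1, 8, 2]
sum = 17

17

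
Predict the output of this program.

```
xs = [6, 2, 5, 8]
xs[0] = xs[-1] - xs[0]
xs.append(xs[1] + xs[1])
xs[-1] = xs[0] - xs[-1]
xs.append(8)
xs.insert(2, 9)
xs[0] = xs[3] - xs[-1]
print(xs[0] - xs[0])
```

xs[0] = xs[-1]-xs[0] = 8-6 = 2 → [2, 2, 5, 8]
append xs[1]+xs[1] = 2+2 = 4 → [2, 2, 5, 8, 4]
xs[-1] = xs[0]-xs[-1] = 2-4 = -2 → [2, 2, 5, 8, -2]
append 8 → [2, 2, 5, 8, -2, 8]
insert 9 at 2 → [2, 2, 9, 5, 8, -2, 8]
xs[0] = xs[3]-xs[-1] = 5-8 = -3 → [-3, 2, 9, 5, 8, -2, 8]
xs[0]-xs[0] = (-3)-(-3) = 0

0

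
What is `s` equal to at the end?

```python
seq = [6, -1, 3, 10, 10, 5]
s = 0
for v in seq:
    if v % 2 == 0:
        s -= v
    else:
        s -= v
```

-33

v=6: even, s = 0-6 = -6
v=-1: not even, s = (-6)-(-1) = -5
v=3: not even, s = (-5)-3 = -8
v=10: even, s = (-8)-10 = -18
v=10: even, s = (-18)-10 = -28
v=5: not even, s = (-28)-5 = -33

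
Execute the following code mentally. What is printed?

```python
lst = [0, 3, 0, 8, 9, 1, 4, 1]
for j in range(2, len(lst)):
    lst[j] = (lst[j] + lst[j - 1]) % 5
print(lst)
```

[0, 3, 3, 1, 0, 1, 0, 1]

j=2: lst[2] = (0+3)%5 = 3 → [0, 3, 3, 8, 9, 1, 4, 1]
j=3: lst[3] = (8+3)%5 = 1 → [0, 3, 3, 1, 9, 1, 4, 1]
j=4: lst[4] = (9+1)%5 = 0 → [0, 3, 3, 1, 0, 1, 4, 1]
j=5: lst[5] = (1+0)%5 = 1 → [0, 3, 3, 1, 0, 1, 4, 1]
j=6: lst[6] = (4+1)%5 = 0 → [0, 3, 3, 1, 0, 1, 0, 1]
j=7: lst[7] = (1+0)%5 = 1 → [0, 3, 3, 1, 0, 1, 0, 1]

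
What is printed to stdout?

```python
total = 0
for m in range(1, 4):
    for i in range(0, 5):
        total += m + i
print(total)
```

60

m=1,i=0: total = 0+1 = 1
m=1,i=1: total = 1+2 = 3
m=1,i=2: total = 3+3 = 6
m=1,i=3: total = 6+4 = 10
m=1,i=4: total = 10+5 = 15
m=2,i=0: total = 15+2 = 17
m=2,i=1: total = 17+3 = 20
m=2,i=2: total = 20+4 = 24
m=2,i=3: total = 24+5 = 29
m=2,i=4: total = 29+6 = 35
m=3,i=0: total = 35+3 = 38
m=3,i=1: total = 38+4 = 42
m=3,i=2: total = 42+5 = 47
m=3,i=3: total = 47+6 = 53
m=3,i=4: total = 53+7 = 60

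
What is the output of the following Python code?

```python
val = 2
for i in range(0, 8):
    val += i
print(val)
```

i=0: val = 2+0 = 2
i=1: val = 2+1 = 3
i=2: val = 3+2 = 5
i=3: val = 5+3 = 8
i=4: val = 8+4 = 12
i=5: val = 12+5 = 17
i=6: val = 17+6 = 23
i=7: val = 23+7 = 30

30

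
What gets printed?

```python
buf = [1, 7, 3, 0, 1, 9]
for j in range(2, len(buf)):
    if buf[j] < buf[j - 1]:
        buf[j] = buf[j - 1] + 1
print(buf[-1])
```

j=2: 3<7, buf[2] = 7+1 = 8 → [1, 7, 8, 0, 1, 9]
j=3: 0<8, buf[3] = 8+1 = 9 → [1, 7, 8, 9, 1, 9]
j=4: 1<9, buf[4] = 9+1 = 10 → [1, 7, 8, 9, 10, 9]
j=5: 9<10, buf[5] = 10+1 = 11 → [1, 7, 8, 9, 10, 11]

11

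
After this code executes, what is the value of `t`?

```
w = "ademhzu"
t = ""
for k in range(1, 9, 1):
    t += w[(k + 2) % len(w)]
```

'mhzuadem'

k=1: add w[3]='m' → 'm'
k=2: add w[4]='h' → 'mh'
k=3: add w[5]='z' → 'mhz'
k=4: add w[6]='u' → 'mhzu'
k=5: add w[0]='a' → 'mhzua'
k=6: add w[1]='d' → 'mhzuad'
k=7: add w[2]='e' → 'mhzuade'
k=8: add w[3]='m' → 'mhzuadem'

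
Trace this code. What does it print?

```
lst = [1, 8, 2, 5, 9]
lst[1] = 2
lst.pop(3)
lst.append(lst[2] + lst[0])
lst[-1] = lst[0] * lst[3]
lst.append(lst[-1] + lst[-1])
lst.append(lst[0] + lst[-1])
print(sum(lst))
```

60

lst[1] = 2 → [1, 2, 2, 5, 9]
pop(3) removes 5 → [1, 2, 2, 9]
append lst[2]+lst[0] = 2+1 = 3 → [1, 2, 2, 9, 3]
lst[-1] = lst[0]*lst[3] = 1*9 = 9 → [1, 2, 2, 9, 9]
append lst[-1]+lst[-1] = 9+9 = 18 → [1, 2, 2, 9, 9, 18]
append lst[0]+lst[-1] = 1+18 = 19 → [1, 2, 2, 9, 9, 18, 19]
sum = 60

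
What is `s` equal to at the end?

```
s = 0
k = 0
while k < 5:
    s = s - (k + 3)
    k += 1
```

-25

k=0: s = 0-3 = -3
k=1: s = (-3)-4 = -7
k=2: s = (-7)-5 = -12
k=3: s = (-12)-6 = -18
k=4: s = (-18)-7 = -25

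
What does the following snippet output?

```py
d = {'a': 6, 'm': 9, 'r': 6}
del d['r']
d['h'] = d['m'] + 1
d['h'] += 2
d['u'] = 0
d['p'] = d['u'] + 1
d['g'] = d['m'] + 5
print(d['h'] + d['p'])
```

del 'r' → {'a': 6, 'm': 9}
d['h'] = d['m']+1 = 10 → {'a': 6, 'm': 9, 'h': 10}
d['h'] = 10+2 = 12 → {'a': 6, 'm': 9, 'h': 12}
d['u'] = 0 → {'a': 6, 'm': 9, 'h': 12, 'u': 0}
d['p'] = d['u']+1 = 1 → {'a': 6, 'm': 9, 'h': 12, 'u': 0, 'p': 1}
d['g'] = d['m']+5 = 14 → {'a': 6, 'm': 9, 'h': 12, 'u': 0, 'p': 1, 'g': 14}
d['h']+d['p'] = 12+1 = 13

13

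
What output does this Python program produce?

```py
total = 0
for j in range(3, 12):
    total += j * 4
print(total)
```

252

j=3: total = 0+3*4 = 12
j=4: total = 12+4*4 = 28
j=5: total = 28+5*4 = 48
j=6: total = 48+6*4 = 72
j=7: total = 72+7*4 = 100
j=8: total = 100+8*4 = 132
j=9: total = 132+9*4 = 168
j=10: total = 168+10*4 = 208
j=11: total = 208+11*4 = 252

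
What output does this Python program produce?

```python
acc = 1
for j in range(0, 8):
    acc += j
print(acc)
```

j=0: acc = 1+0 = 1
j=1: acc = 1+1 = 2
j=2: acc = 2+2 = 4
j=3: acc = 4+3 = 7
j=4: acc = 7+4 = 11
j=5: acc = 11+5 = 16
j=6: acc = 16+6 = 22
j=7: acc = 22+7 = 29

29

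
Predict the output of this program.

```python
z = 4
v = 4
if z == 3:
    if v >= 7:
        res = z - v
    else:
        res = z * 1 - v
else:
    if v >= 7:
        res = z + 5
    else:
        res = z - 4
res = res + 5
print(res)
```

z=4, v=4
z == 3 is False; v >= 7 is False
→ res = z - 4 = 0
res = 0+5 = 5

5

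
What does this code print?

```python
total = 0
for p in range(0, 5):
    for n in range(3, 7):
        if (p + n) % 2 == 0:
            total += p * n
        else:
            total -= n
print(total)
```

48

p=0,n=3: odd sum, total = 0-3 = -3
p=0,n=4: even sum, total = (-3)+0 = -3
p=0,n=5: odd sum, total = (-3)-5 = -8
p=0,n=6: even sum, total = (-8)+0 = -8
p=1,n=3: even sum, total = (-8)+3 = -5
p=1,n=4: odd sum, total = (-5)-4 = -9
p=1,n=5: even sum, total = (-9)+5 = -4
p=1,n=6: odd sum, total = (-4)-6 = -10
p=2,n=3: odd sum, total = (-10)-3 = -13
p=2,n=4: even sum, total = (-13)+8 = -5
p=2,n=5: odd sum, total = (-5)-5 = -10
p=2,n=6: even sum, total = (-10)+12 = 2
p=3,n=3: even sum, total = 2+9 = 11
p=3,n=4: odd sum, total = 11-4 = 7
p=3,n=5: even sum, total = 7+15 = 22
p=3,n=6: odd sum, total = 22-6 = 16
p=4,n=3: odd sum, total = 16-3 = 13
p=4,n=4: even sum, total = 13+16 = 29
p=4,n=5: odd sum, total = 29-5 = 24
p=4,n=6: even sum, total = 24+24 = 48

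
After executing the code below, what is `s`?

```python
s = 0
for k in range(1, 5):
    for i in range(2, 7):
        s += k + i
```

130

k=1,i=2: s = 0+3 = 3
k=1,i=3: s = 3+4 = 7
k=1,i=4: s = 7+5 = 12
k=1,i=5: s = 12+6 = 18
k=1,i=6: s = 18+7 = 25
k=2,i=2: s = 25+4 = 29
k=2,i=3: s = 29+5 = 34
k=2,i=4: s = 34+6 = 40
k=2,i=5: s = 40+7 = 47
k=2,i=6: s = 47+8 = 55
k=3,i=2: s = 55+5 = 60
k=3,i=3: s = 60+6 = 66
k=3,i=4: s = 66+7 = 73
k=3,i=5: s = 73+8 = 81
k=3,i=6: s = 81+9 = 90
k=4,i=2: s = 90+6 = 96
k=4,i=3: s = 96+7 = 103
k=4,i=4: s = 103+8 = 111
k=4,i=5: s = 111+9 = 120
k=4,i=6: s = 120+10 = 130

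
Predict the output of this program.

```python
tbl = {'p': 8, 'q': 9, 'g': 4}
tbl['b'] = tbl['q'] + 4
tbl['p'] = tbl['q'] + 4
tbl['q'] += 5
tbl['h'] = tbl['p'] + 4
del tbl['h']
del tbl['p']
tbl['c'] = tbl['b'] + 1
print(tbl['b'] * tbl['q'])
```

182

tbl['b'] = tbl['q']+4 = 13 → {'p': 8, 'q': 9, 'g': 4, 'b': 13}
tbl['p'] = tbl['q']+4 = 13 → {'p': 13, 'q': 9, 'g': 4, 'b': 13}
tbl['q'] = 9+5 = 14 → {'p': 13, 'q': 14, 'g': 4, 'b': 13}
tbl['h'] = tbl['p']+4 = 17 → {'p': 13, 'q': 14, 'g': 4, 'b': 13, 'h': 17}
del 'h' → {'p': 13, 'q': 14, 'g': 4, 'b': 13}
del 'p' → {'q': 14, 'g': 4, 'b': 13}
tbl['c'] = tbl['b']+1 = 14 → {'q': 14, 'g': 4, 'b': 13, 'c': 14}
tbl['b']*tbl['q'] = 13*14 = 182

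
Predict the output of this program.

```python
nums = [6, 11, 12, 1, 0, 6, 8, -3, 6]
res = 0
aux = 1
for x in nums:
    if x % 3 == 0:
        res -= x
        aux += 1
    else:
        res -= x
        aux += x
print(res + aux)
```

x=6: %3==0, res = 0-6 = -6; aux=2
x=11: not %3==0, res = (-6)-11 = -17; aux=13
x=12: %3==0, res = (-17)-12 = -29; aux=14
x=1: not %3==0, res = (-29)-1 = -30; aux=15
x=0: %3==0, res = (-30)-0 = -30; aux=16
x=6: %3==0, res = (-30)-6 = -36; aux=17
x=8: not %3==0, res = (-36)-8 = -44; aux=25
x=-3: %3==0, res = (-44)-(-3) = -41; aux=26
x=6: %3==0, res = (-41)-6 = -47; aux=27
res+aux = (-47)+27 = -20

-20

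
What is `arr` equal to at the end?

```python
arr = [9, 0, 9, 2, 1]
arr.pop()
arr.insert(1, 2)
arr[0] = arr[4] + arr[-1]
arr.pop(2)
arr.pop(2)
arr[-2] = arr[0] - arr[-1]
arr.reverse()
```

pop() removes 1 → [9, 0, 9, 2]
insert 2 at 1 → [9, 2, 0, 9, 2]
arr[0] = arr[4]+arr[-1] = 2+2 = 4 → [4, 2, 0, 9, 2]
pop(2) removes 0 → [4, 2, 9, 2]
pop(2) removes 9 → [4, 2, 2]
arr[-2] = arr[0]-arr[-1] = 4-2 = 2 → [4, 2, 2]
reverse → [2, 2, 4]

[2, 2, 4]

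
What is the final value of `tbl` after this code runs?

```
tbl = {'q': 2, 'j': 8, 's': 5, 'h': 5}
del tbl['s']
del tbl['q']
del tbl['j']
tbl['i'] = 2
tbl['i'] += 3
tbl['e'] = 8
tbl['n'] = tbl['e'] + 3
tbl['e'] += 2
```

del 's' → {'q': 2, 'j': 8, 'h': 5}
del 'q' → {'j': 8, 'h': 5}
del 'j' → {'h': 5}
tbl['i'] = 2 → {'h': 5, 'i': 2}
tbl['i'] = 2+3 = 5 → {'h': 5, 'i': 5}
tbl['e'] = 8 → {'h': 5, 'i': 5, 'e': 8}
tbl['n'] = tbl['e']+3 = 11 → {'h': 5, 'i': 5, 'e': 8, 'n': 11}
tbl['e'] = 8+2 = 10 → {'h': 5, 'i': 5, 'e': 10, 'n': 11}

{'h': 5, 'i': 5, 'e': 10, 'n': 11}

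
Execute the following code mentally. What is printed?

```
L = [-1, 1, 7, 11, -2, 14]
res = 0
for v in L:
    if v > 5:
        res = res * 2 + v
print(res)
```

64

v=-1: not >5
v=1: not >5
v=7: >5, res = 0*2+7 = 7
v=11: >5, res = 7*2+11 = 25
v=-2: not >5
v=14: >5, res = 25*2+14 = 64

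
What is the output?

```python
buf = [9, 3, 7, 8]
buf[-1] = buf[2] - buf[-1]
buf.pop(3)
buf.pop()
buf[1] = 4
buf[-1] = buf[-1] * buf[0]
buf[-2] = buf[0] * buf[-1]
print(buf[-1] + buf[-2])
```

360

buf[-1] = buf[2]-buf[-1] = 7-8 = -1 → [9, 3, 7, -1]
pop(3) removes -1 → [9, 3, 7]
pop() removes 7 → [9, 3]
buf[1] = 4 → [9, 4]
buf[-1] = buf[-1]*buf[0] = 4*9 = 36 → [9, 36]
buf[-2] = buf[0]*buf[-1] = 9*36 = 324 → [324, 36]
buf[-1]+buf[-2] = 36+324 = 360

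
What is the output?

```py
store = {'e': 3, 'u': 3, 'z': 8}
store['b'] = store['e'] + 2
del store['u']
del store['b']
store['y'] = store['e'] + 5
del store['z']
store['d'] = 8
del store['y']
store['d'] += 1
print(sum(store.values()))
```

12

store['b'] = store['e']+2 = 5 → {'e': 3, 'u': 3, 'z': 8, 'b': 5}
del 'u' → {'e': 3, 'z': 8, 'b': 5}
del 'b' → {'e': 3, 'z': 8}
store['y'] = store['e']+5 = 8 → {'e': 3, 'z': 8, 'y': 8}
del 'z' → {'e': 3, 'y': 8}
store['d'] = 8 → {'e': 3, 'y': 8, 'd': 8}
del 'y' → {'e': 3, 'd': 8}
store['d'] = 8+1 = 9 → {'e': 3, 'd': 9}
sum of values = 12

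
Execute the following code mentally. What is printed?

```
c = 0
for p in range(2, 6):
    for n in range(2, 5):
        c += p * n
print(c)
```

126

p=2,n=2: c = 0+4 = 4
p=2,n=3: c = 4+6 = 10
p=2,n=4: c = 10+8 = 18
p=3,n=2: c = 18+6 = 24
p=3,n=3: c = 24+9 = 33
p=3,n=4: c = 33+12 = 45
p=4,n=2: c = 45+8 = 53
p=4,n=3: c = 53+12 = 65
p=4,n=4: c = 65+16 = 81
p=5,n=2: c = 81+10 = 91
p=5,n=3: c = 91+15 = 106
p=5,n=4: c = 106+20 = 126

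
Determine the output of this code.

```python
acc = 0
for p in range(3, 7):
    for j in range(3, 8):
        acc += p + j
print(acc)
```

p=3,j=3: acc = 0+6 = 6
p=3,j=4: acc = 6+7 = 13
p=3,j=5: acc = 13+8 = 21
p=3,j=6: acc = 21+9 = 30
p=3,j=7: acc = 30+10 = 40
p=4,j=3: acc = 40+7 = 47
p=4,j=4: acc = 47+8 = 55
p=4,j=5: acc = 55+9 = 64
p=4,j=6: acc = 64+10 = 74
p=4,j=7: acc = 74+11 = 85
p=5,j=3: acc = 85+8 = 93
p=5,j=4: acc = 93+9 = 102
p=5,j=5: acc = 102+10 = 112
p=5,j=6: acc = 112+11 = 123
p=5,j=7: acc = 123+12 = 135
p=6,j=3: acc = 135+9 = 144
p=6,j=4: acc = 144+10 = 154
p=6,j=5: acc = 154+11 = 165
p=6,j=6: acc = 165+12 = 177
p=6,j=7: acc = 177+13 = 190

190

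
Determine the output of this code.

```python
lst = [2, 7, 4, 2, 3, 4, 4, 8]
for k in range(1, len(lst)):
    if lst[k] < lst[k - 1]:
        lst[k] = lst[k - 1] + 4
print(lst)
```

[2, 7, 11, 15, 19, 23, 27, 31]

k=1: 7>=2, unchanged → [2, 7, 4, 2, 3, 4, 4, 8]
k=2: 4<7, lst[2] = 7+4 = 11 → [2, 7, 11, 2, 3, 4, 4, 8]
k=3: 2<11, lst[3] = 11+4 = 15 → [2, 7, 11, 15, 3, 4, 4, 8]
k=4: 3<15, lst[4] = 15+4 = 19 → [2, 7, 11, 15, 19, 4, 4, 8]
k=5: 4<19, lst[5] = 19+4 = 23 → [2, 7, 11, 15, 19, 23, 4, 8]
k=6: 4<23, lst[6] = 23+4 = 27 → [2, 7, 11, 15, 19, 23, 27, 8]
k=7: 8<27, lst[7] = 27+4 = 31 → [2, 7, 11, 15, 19, 23, 27, 31]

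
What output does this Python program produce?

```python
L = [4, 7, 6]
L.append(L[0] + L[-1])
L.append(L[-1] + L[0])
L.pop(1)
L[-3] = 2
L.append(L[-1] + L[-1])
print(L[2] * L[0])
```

append L[0]+L[-1] = 4+6 = 10 → [4, 7, 6, 10]
append L[-1]+L[0] = 10+4 = 14 → [4, 7, 6, 10, 14]
pop(1) removes 7 → [4, 6, 10, 14]
L[-3] = 2 → [4, 2, 10, 14]
append L[-1]+L[-1] = 14+14 = 28 → [4, 2, 10, 14, 28]
L[2]*L[0] = 10*4 = 40

40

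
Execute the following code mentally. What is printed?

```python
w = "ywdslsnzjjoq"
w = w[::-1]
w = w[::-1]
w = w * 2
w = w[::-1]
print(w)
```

qojjznslsdwyqojjznslsdwy

reverse → 'qojjznslsdwy'
reverse → 'ywdslsnzjjoq'
repeat ×2 → 'ywdslsnzjjoqywdslsnzjjoq'
reverse → 'qojjznslsdwyqojjznslsdwy'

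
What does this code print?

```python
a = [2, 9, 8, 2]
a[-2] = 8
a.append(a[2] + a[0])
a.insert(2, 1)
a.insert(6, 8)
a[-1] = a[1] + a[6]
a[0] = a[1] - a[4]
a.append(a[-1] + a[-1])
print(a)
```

a[-2] = 8 → [2, 9, 8, 2]
append a[2]+a[0] = 8+2 = 10 → [2, 9, 8, 2, 10]
insert 1 at 2 → [2, 9, 1, 8, 2, 10]
insert 8 at 6 → [2, 9, 1, 8, 2, 10, 8]
a[-1] = a[1]+a[6] = 9+8 = 17 → [2, 9, 1, 8, 2, 10, 17]
a[0] = a[1]-a[4] = 9-2 = 7 → [7, 9, 1, 8, 2, 10, 17]
append a[-1]+a[-1] = 17+17 = 34 → [7, 9, 1, 8, 2, 10, 17, 34]

[7, 9, 1, 8, 2, 10, 17, 34]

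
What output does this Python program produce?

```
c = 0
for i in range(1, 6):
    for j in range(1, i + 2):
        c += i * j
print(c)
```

i=1,j=1: c = 0+1 = 1
i=1,j=2: c = 1+2 = 3
i=2,j=1: c = 3+2 = 5
i=2,j=2: c = 5+4 = 9
i=2,j=3: c = 9+6 = 15
i=3,j=1: c = 15+3 = 18
i=3,j=2: c = 18+6 = 24
i=3,j=3: c = 24+9 = 33
i=3,j=4: c = 33+12 = 45
i=4,j=1: c = 45+4 = 49
i=4,j=2: c = 49+8 = 57
i=4,j=3: c = 57+12 = 69
i=4,j=4: c = 69+16 = 85
i=4,j=5: c = 85+20 = 105
i=5,j=1: c = 105+5 = 110
i=5,j=2: c = 110+10 = 120
i=5,j=3: c = 120+15 = 135
i=5,j=4: c = 135+20 = 155
i=5,j=5: c = 155+25 = 180
i=5,j=6: c = 180+30 = 210

210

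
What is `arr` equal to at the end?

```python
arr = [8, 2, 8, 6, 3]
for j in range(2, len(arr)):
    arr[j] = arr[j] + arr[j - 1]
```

[8, 2, 10, 16, 19]

j=2: arr[2] = 8+2 = 10 → [8, 2, 10, 6, 3]
j=3: arr[3] = 6+10 = 16 → [8, 2, 10, 16, 3]
j=4: arr[4] = 3+16 = 19 → [8, 2, 10, 16, 19]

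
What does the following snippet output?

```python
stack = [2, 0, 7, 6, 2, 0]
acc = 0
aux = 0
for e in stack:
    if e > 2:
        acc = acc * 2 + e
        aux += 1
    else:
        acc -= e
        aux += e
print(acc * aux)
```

60

e=2: not >2, acc = 0-2 = -2; aux=2
e=0: not >2, acc = (-2)-0 = -2; aux=2
e=7: >2, acc = (-2)*2+7 = 3; aux=3
e=6: >2, acc = 3*2+6 = 12; aux=4
e=2: not >2, acc = 12-2 = 10; aux=6
e=0: not >2, acc = 10-0 = 10; aux=6
acc*aux = 10*6 = 60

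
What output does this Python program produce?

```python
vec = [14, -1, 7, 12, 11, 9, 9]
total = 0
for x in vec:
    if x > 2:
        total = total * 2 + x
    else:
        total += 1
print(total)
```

759

x=14: >2, total = 0*2+14 = 14
x=-1: not >2, total = 14+1 = 15
x=7: >2, total = 15*2+7 = 37
x=12: >2, total = 37*2+12 = 86
x=11: >2, total = 86*2+11 = 183
x=9: >2, total = 183*2+9 = 375
x=9: >2, total = 375*2+9 = 759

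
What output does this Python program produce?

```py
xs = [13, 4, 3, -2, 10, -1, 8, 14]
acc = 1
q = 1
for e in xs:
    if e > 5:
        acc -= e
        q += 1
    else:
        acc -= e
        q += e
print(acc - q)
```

-57

e=13: >5, acc = 1-13 = -12; q=2
e=4: not >5, acc = (-12)-4 = -16; q=6
e=3: not >5, acc = (-16)-3 = -19; q=9
e=-2: not >5, acc = (-19)-(-2) = -17; q=7
e=10: >5, acc = (-17)-10 = -27; q=8
e=-1: not >5, acc = (-27)-(-1) = -26; q=7
e=8: >5, acc = (-26)-8 = -34; q=8
e=14: >5, acc = (-34)-14 = -48; q=9
acc-q = (-48)-9 = -57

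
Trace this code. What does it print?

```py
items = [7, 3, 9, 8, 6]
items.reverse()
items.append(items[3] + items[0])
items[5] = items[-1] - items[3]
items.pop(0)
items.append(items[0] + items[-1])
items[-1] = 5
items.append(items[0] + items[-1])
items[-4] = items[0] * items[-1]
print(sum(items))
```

148

reverse → [6, 8, 9, 3, 7]
append items[3]+items[0] = 3+6 = 9 → [6, 8, 9, 3, 7, 9]
items[5] = items[-1]-items[3] = 9-3 = 6 → [6, 8, 9, 3, 7, 6]
pop(0) removes 6 → [8, 9, 3, 7, 6]
append items[0]+items[-1] = 8+6 = 14 → [8, 9, 3, 7, 6, 14]
items[-1] = 5 → [8, 9, 3, 7, 6, 5]
append items[0]+items[-1] = 8+5 = 13 → [8, 9, 3, 7, 6, 5, 13]
items[-4] = items[0]*items[-1] = 8*13 = 104 → [8, 9, 3, 104, 6, 5, 13]
sum = 148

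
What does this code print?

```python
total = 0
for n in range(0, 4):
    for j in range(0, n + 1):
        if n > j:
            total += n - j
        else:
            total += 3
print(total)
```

22

n=0,j=0: not 0>0, total = 0+3 = 3
n=1,j=0: 1>0, total = 3+1 = 4
n=1,j=1: not 1>1, total = 4+3 = 7
n=2,j=0: 2>0, total = 7+2 = 9
n=2,j=1: 2>1, total = 9+1 = 10
n=2,j=2: not 2>2, total = 10+3 = 13
n=3,j=0: 3>0, total = 13+3 = 16
n=3,j=1: 3>1, total = 16+2 = 18
n=3,j=2: 3>2, total = 18+1 = 19
n=3,j=3: not 3>3, total = 19+3 = 22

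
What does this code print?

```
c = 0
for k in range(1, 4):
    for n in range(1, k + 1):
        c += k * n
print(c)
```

k=1,n=1: c = 0+1 = 1
k=2,n=1: c = 1+2 = 3
k=2,n=2: c = 3+4 = 7
k=3,n=1: c = 7+3 = 10
k=3,n=2: c = 10+6 = 16
k=3,n=3: c = 16+9 = 25

25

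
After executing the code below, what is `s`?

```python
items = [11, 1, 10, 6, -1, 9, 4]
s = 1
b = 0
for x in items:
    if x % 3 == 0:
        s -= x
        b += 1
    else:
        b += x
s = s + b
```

13

x=11: not %3==0; b=11
x=1: not %3==0; b=12
x=10: not %3==0; b=22
x=6: %3==0, s = 1-6 = -5; b=23
x=-1: not %3==0; b=22
x=9: %3==0, s = (-5)-9 = -14; b=23
x=4: not %3==0; b=27
s+b = (-14)+27 = 13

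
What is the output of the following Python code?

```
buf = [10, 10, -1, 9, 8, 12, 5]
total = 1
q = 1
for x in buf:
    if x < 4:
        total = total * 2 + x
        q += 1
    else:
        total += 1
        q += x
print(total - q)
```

x=10: not <4, total = 1+1 = 2; q=11
x=10: not <4, total = 2+1 = 3; q=21
x=-1: <4, total = 3*2+(-1) = 5; q=22
x=9: not <4, total = 5+1 = 6; q=31
x=8: not <4, total = 6+1 = 7; q=39
x=12: not <4, total = 7+1 = 8; q=51
x=5: not <4, total = 8+1 = 9; q=56
total-q = 9-56 = -47

-47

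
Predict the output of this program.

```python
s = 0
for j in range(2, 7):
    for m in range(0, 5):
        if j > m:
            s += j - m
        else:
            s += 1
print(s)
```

60

j=2,m=0: 2>0, s = 0+2 = 2
j=2,m=1: 2>1, s = 2+1 = 3
j=2,m=2: not 2>2, s = 3+1 = 4
j=2,m=3: not 2>3, s = 4+1 = 5
j=2,m=4: not 2>4, s = 5+1 = 6
j=3,m=0: 3>0, s = 6+3 = 9
j=3,m=1: 3>1, s = 9+2 = 11
j=3,m=2: 3>2, s = 11+1 = 12
j=3,m=3: not 3>3, s = 12+1 = 13
j=3,m=4: not 3>4, s = 13+1 = 14
j=4,m=0: 4>0, s = 14+4 = 18
j=4,m=1: 4>1, s = 18+3 = 21
j=4,m=2: 4>2, s = 21+2 = 23
j=4,m=3: 4>3, s = 23+1 = 24
j=4,m=4: not 4>4, s = 24+1 = 25
j=5,m=0: 5>0, s = 25+5 = 30
j=5,m=1: 5>1, s = 30+4 = 34
j=5,m=2: 5>2, s = 34+3 = 37
j=5,m=3: 5>3, s = 37+2 = 39
j=5,m=4: 5>4, s = 39+1 = 40
j=6,m=0: 6>0, s = 40+6 = 46
j=6,m=1: 6>1, s = 46+5 = 51
j=6,m=2: 6>2, s = 51+4 = 55
j=6,m=3: 6>3, s = 55+3 = 58
j=6,m=4: 6>4, s = 58+2 = 60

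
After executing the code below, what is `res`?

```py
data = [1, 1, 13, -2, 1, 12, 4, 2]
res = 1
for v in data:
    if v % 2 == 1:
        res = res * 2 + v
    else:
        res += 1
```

60

v=1: odd, res = 1*2+1 = 3
v=1: odd, res = 3*2+1 = 7
v=13: odd, res = 7*2+13 = 27
v=-2: not odd, res = 27+1 = 28
v=1: odd, res = 28*2+1 = 57
v=12: not odd, res = 57+1 = 58
v=4: not odd, res = 58+1 = 59
v=2: not odd, res = 59+1 = 60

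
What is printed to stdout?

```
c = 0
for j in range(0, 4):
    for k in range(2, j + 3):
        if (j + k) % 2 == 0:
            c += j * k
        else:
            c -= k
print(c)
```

28

j=0,k=2: even sum, c = 0+0 = 0
j=1,k=2: odd sum, c = 0-2 = -2
j=1,k=3: even sum, c = (-2)+3 = 1
j=2,k=2: even sum, c = 1+4 = 5
j=2,k=3: odd sum, c = 5-3 = 2
j=2,k=4: even sum, c = 2+8 = 10
j=3,k=2: odd sum, c = 10-2 = 8
j=3,k=3: even sum, c = 8+9 = 17
j=3,k=4: odd sum, c = 17-4 = 13
j=3,k=5: even sum, c = 13+15 = 28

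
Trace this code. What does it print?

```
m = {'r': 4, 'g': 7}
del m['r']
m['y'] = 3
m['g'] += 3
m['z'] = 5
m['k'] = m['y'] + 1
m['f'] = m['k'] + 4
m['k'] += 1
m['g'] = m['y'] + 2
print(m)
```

del 'r' → {'g': 7}
m['y'] = 3 → {'g': 7, 'y': 3}
m['g'] = 7+3 = 10 → {'g': 10, 'y': 3}
m['z'] = 5 → {'g': 10, 'y': 3, 'z': 5}
m['k'] = m['y']+1 = 4 → {'g': 10, 'y': 3, 'z': 5, 'k': 4}
m['f'] = m['k']+4 = 8 → {'g': 10, 'y': 3, 'z': 5, 'k': 4, 'f': 8}
m['k'] = 4+1 = 5 → {'g': 10, 'y': 3, 'z': 5, 'k': 5, 'f': 8}
m['g'] = m['y']+2 = 5 → {'g': 5, 'y': 3, 'z': 5, 'k': 5, 'f': 8}

{'g': 5, 'y': 3, 'z': 5, 'k': 5, 'f': 8}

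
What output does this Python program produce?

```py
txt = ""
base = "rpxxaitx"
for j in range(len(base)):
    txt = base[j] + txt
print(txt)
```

j=0: prepend 'r' → 'r'
j=1: prepend 'p' → 'pr'
j=2: prepend 'x' → 'xpr'
j=3: prepend 'x' → 'xxpr'
j=4: prepend 'a' → 'axxpr'
j=5: prepend 'i' → 'iaxxpr'
j=6: prepend 't' → 'tiaxxpr'
j=7: prepend 'x' → 'xtiaxxpr'

xtiaxxpr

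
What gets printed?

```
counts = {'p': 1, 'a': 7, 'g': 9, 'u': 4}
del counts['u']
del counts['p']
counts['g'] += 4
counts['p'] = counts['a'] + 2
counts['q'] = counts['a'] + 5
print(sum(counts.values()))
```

41

del 'u' → {'p': 1, 'a': 7, 'g': 9}
del 'p' → {'a': 7, 'g': 9}
counts['g'] = 9+4 = 13 → {'a': 7, 'g': 13}
counts['p'] = counts['a']+2 = 9 → {'a': 7, 'g': 13, 'p': 9}
counts['q'] = counts['a']+5 = 12 → {'a': 7, 'g': 13, 'p': 9, 'q': 12}
sum of values = 41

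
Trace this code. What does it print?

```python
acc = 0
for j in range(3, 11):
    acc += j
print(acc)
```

52

j=3: acc = 0+3 = 3
j=4: acc = 3+4 = 7
j=5: acc = 7+5 = 12
j=6: acc = 12+6 = 18
j=7: acc = 18+7 = 25
j=8: acc = 25+8 = 33
j=9: acc = 33+9 = 42
j=10: acc = 42+10 = 52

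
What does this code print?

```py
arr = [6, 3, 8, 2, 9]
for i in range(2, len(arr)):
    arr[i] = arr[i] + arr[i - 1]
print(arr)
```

[6, 3, 11, 13, 22]

i=2: arr[2] = 8+3 = 11 → [6, 3, 11, 2, 9]
i=3: arr[3] = 2+11 = 13 → [6, 3, 11, 13, 9]
i=4: arr[4] = 9+13 = 22 → [6, 3, 11, 13, 22]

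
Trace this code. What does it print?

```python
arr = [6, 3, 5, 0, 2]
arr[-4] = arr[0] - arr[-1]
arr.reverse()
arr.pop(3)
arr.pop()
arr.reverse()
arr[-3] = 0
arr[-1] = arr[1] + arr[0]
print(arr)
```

arr[-4] = arr[0]-arr[-1] = 6-2 = 4 → [6, 4, 5, 0, 2]
reverse → [2, 0, 5, 4, 6]
pop(3) removes 4 → [2, 0, 5, 6]
pop() removes 6 → [2, 0, 5]
reverse → [5, 0, 2]
arr[-3] = 0 → [0, 0, 2]
arr[-1] = arr[1]+arr[0] = 0+0 = 0 → [0, 0, 0]

[0, 0, 0]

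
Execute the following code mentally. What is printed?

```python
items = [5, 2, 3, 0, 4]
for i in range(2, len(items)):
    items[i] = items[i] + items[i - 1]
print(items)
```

i=2: items[2] = 3+2 = 5 → [5, 2, 5, 0, 4]
i=3: items[3] = 0+5 = 5 → [5, 2, 5, 5, 4]
i=4: items[4] = 4+5 = 9 → [5, 2, 5, 5, 9]

[5, 2, 5, 5, 9]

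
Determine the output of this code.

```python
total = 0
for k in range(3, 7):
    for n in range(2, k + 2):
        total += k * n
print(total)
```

k=3,n=2: total = 0+6 = 6
k=3,n=3: total = 6+9 = 15
k=3,n=4: total = 15+12 = 27
k=4,n=2: total = 27+8 = 35
k=4,n=3: total = 35+12 = 47
k=4,n=4: total = 47+16 = 63
k=4,n=5: total = 63+20 = 83
k=5,n=2: total = 83+10 = 93
k=5,n=3: total = 93+15 = 108
k=5,n=4: total = 108+20 = 128
k=5,n=5: total = 128+25 = 153
k=5,n=6: total = 153+30 = 183
k=6,n=2: total = 183+12 = 195
k=6,n=3: total = 195+18 = 213
k=6,n=4: total = 213+24 = 237
k=6,n=5: total = 237+30 = 267
k=6,n=6: total = 267+36 = 303
k=6,n=7: total = 303+42 = 345

345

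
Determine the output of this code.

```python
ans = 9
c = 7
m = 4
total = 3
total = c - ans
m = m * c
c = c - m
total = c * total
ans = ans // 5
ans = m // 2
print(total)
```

total = 7-9 = -2
m = 4*7 = 28
c = 7-28 = -21
total = (-21)*(-2) = 42
ans = 9//5 = 1
ans = 28//2 = 14

42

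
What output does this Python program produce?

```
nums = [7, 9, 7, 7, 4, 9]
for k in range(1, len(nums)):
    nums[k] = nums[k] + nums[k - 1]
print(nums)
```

[7, 16, 23, 30, 34, 43]

k=1: nums[1] = 9+7 = 16 → [7, 16, 7, 7, 4, 9]
k=2: nums[2] = 7+16 = 23 → [7, 16, 23, 7, 4, 9]
k=3: nums[3] = 7+23 = 30 → [7, 16, 23, 30, 4, 9]
k=4: nums[4] = 4+30 = 34 → [7, 16, 23, 30, 34, 9]
k=5: nums[5] = 9+34 = 43 → [7, 16, 23, 30, 34, 43]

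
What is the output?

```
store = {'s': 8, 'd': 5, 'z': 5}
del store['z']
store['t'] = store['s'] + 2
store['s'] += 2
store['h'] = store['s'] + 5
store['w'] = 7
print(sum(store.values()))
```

del 'z' → {'s': 8, 'd': 5}
store['t'] = store['s']+2 = 10 → {'s': 8, 'd': 5, 't': 10}
store['s'] = 8+2 = 10 → {'s': 10, 'd': 5, 't': 10}
store['h'] = store['s']+5 = 15 → {'s': 10, 'd': 5, 't': 10, 'h': 15}
store['w'] = 7 → {'s': 10, 'd': 5, 't': 10, 'h': 15, 'w': 7}
sum of values = 47

47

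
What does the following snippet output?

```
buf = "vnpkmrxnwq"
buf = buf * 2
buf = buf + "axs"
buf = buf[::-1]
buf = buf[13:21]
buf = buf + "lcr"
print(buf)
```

repeat ×2 → 'vnpkmrxnwqvnpkmrxnwq'
+ 'axs' → 'vnpkmrxnwqvnpkmrxnwqaxs'
reverse → 'sxaqwnxrmkpnvqwnxrmkpnv'
slice [13:21] → 'qwnxrmkp'
+ 'lcr' → 'qwnxrmkplcr'

qwnxrmkplcr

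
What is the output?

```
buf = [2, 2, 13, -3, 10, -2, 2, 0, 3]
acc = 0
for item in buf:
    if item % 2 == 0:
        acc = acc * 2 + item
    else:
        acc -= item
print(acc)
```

9

item=2: even, acc = 0*2+2 = 2
item=2: even, acc = 2*2+2 = 6
item=13: not even, acc = 6-13 = -7
item=-3: not even, acc = (-7)-(-3) = -4
item=10: even, acc = (-4)*2+10 = 2
item=-2: even, acc = 2*2+(-2) = 2
item=2: even, acc = 2*2+2 = 6
item=0: even, acc = 6*2+0 = 12
item=3: not even, acc = 12-3 = 9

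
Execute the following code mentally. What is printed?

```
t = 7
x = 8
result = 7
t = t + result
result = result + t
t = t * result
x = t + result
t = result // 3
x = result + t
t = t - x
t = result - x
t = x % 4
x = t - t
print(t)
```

0

t = 7+7 = 14
result = 7+14 = 21
t = 14*21 = 294
x = 294+21 = 315
t = 21//3 = 7
x = 21+7 = 28
t = 7-28 = -21
t = 21-28 = -7
t = 28%4 = 0
x = 0-0 = 0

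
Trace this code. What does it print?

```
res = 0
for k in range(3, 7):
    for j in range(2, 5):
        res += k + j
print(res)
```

90

k=3,j=2: res = 0+5 = 5
k=3,j=3: res = 5+6 = 11
k=3,j=4: res = 11+7 = 18
k=4,j=2: res = 18+6 = 24
k=4,j=3: res = 24+7 = 31
k=4,j=4: res = 31+8 = 39
k=5,j=2: res = 39+7 = 46
k=5,j=3: res = 46+8 = 54
k=5,j=4: res = 54+9 = 63
k=6,j=2: res = 63+8 = 71
k=6,j=3: res = 71+9 = 80
k=6,j=4: res = 80+10 = 90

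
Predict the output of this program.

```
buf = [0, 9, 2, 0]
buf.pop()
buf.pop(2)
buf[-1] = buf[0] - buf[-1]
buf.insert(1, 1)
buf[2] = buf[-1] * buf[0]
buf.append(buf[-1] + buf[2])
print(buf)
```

pop() removes 0 → [0, 9, 2]
pop(2) removes 2 → [0, 9]
buf[-1] = buf[0]-buf[-1] = 0-9 = -9 → [0, -9]
insert 1 at 1 → [0, 1, -9]
buf[2] = buf[-1]*buf[0] = (-9)*0 = 0 → [0, 1, 0]
append buf[-1]+buf[2] = 0+0 = 0 → [0, 1, 0, 0]

[0, 1, 0, 0]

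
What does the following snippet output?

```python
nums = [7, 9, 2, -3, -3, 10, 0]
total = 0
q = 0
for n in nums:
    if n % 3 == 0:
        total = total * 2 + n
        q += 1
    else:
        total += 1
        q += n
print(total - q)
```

57

n=7: not %3==0, total = 0+1 = 1; q=7
n=9: %3==0, total = 1*2+9 = 11; q=8
n=2: not %3==0, total = 11+1 = 12; q=10
n=-3: %3==0, total = 12*2+(-3) = 21; q=11
n=-3: %3==0, total = 21*2+(-3) = 39; q=12
n=10: not %3==0, total = 39+1 = 40; q=22
n=0: %3==0, total = 40*2+0 = 80; q=23
total-q = 80-23 = 57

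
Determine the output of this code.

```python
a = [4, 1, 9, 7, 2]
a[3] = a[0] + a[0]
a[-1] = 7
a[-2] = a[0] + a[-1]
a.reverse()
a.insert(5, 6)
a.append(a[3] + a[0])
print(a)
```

a[3] = a[0]+a[0] = 4+4 = 8 → [4, 1, 9, 8, 2]
a[-1] = 7 → [4, 1, 9, 8, 7]
a[-2] = a[0]+a[-1] = 4+7 = 11 → [4, 1, 9, 11, 7]
reverse → [7, 11, 9, 1, 4]
insert 6 at 5 → [7, 11, 9, 1, 4, 6]
append a[3]+a[0] = 1+7 = 8 → [7, 11, 9, 1, 4, 6, 8]

[7, 11, 9, 1, 4, 6, 8]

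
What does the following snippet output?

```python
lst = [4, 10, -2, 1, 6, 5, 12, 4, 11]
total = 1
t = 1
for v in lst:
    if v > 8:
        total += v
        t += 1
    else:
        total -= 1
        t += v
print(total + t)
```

v=4: not >8, total = 1-1 = 0; t=5
v=10: >8, total = 0+10 = 10; t=6
v=-2: not >8, total = 10-1 = 9; t=4
v=1: not >8, total = 9-1 = 8; t=5
v=6: not >8, total = 8-1 = 7; t=11
v=5: not >8, total = 7-1 = 6; t=16
v=12: >8, total = 6+12 = 18; t=17
v=4: not >8, total = 18-1 = 17; t=21
v=11: >8, total = 17+11 = 28; t=22
total+t = 28+22 = 50

50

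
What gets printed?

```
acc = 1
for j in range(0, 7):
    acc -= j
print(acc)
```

j=0: acc = 1-0 = 1
j=1: acc = 1-1 = 0
j=2: acc = 0-2 = -2
j=3: acc = (-2)-3 = -5
j=4: acc = (-5)-4 = -9
j=5: acc = (-9)-5 = -14
j=6: acc = (-14)-6 = -20

-20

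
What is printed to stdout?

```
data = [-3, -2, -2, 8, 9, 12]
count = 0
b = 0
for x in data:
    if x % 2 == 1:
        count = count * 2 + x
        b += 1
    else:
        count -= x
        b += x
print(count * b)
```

-306

x=-3: odd, count = 0*2+(-3) = -3; b=1
x=-2: not odd, count = (-3)-(-2) = -1; b=-1
x=-2: not odd, count = (-1)-(-2) = 1; b=-3
x=8: not odd, count = 1-8 = -7; b=5
x=9: odd, count = (-7)*2+9 = -5; b=6
x=12: not odd, count = (-5)-12 = -17; b=18
count*b = (-17)*18 = -306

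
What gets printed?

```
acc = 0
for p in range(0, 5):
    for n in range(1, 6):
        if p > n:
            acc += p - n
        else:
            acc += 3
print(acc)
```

67

p=0,n=1: not 0>1, acc = 0+3 = 3
p=0,n=2: not 0>2, acc = 3+3 = 6
p=0,n=3: not 0>3, acc = 6+3 = 9
p=0,n=4: not 0>4, acc = 9+3 = 12
p=0,n=5: not 0>5, acc = 12+3 = 15
p=1,n=1: not 1>1, acc = 15+3 = 18
p=1,n=2: not 1>2, acc = 18+3 = 21
p=1,n=3: not 1>3, acc = 21+3 = 24
p=1,n=4: not 1>4, acc = 24+3 = 27
p=1,n=5: not 1>5, acc = 27+3 = 30
p=2,n=1: 2>1, acc = 30+1 = 31
p=2,n=2: not 2>2, acc = 31+3 = 34
p=2,n=3: not 2>3, acc = 34+3 = 37
p=2,n=4: not 2>4, acc = 37+3 = 40
p=2,n=5: not 2>5, acc = 40+3 = 43
p=3,n=1: 3>1, acc = 43+2 = 45
p=3,n=2: 3>2, acc = 45+1 = 46
p=3,n=3: not 3>3, acc = 46+3 = 49
p=3,n=4: not 3>4, acc = 49+3 = 52
p=3,n=5: not 3>5, acc = 52+3 = 55
p=4,n=1: 4>1, acc = 55+3 = 58
p=4,n=2: 4>2, acc = 58+2 = 60
p=4,n=3: 4>3, acc = 60+1 = 61
p=4,n=4: not 4>4, acc = 61+3 = 64
p=4,n=5: not 4>5, acc = 64+3 = 67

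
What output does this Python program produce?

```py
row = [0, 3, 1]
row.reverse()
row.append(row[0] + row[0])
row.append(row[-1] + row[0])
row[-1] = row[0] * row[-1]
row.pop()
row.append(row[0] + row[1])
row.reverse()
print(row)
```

reverse → [1, 3, 0]
append row[0]+row[0] = 1+1 = 2 → [1, 3, 0, 2]
append row[-1]+row[0] = 2+1 = 3 → [1, 3, 0, 2, 3]
row[-1] = row[0]*row[-1] = 1*3 = 3 → [1, 3, 0, 2, 3]
pop() removes 3 → [1, 3, 0, 2]
append row[0]+row[1] = 1+3 = 4 → [1, 3, 0, 2, 4]
reverse → [4, 2, 0, 3, 1]

[4, 2, 0, 3, 1]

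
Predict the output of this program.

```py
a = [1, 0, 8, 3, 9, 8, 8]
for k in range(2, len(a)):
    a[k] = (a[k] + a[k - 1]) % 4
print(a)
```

[1, 0, 0, 3, 0, 0, 0]

k=2: a[2] = (8+0)%4 = 0 → [1, 0, 0, 3, 9, 8, 8]
k=3: a[3] = (3+0)%4 = 3 → [1, 0, 0, 3, 9, 8, 8]
k=4: a[4] = (9+3)%4 = 0 → [1, 0, 0, 3, 0, 8, 8]
k=5: a[5] = (8+0)%4 = 0 → [1, 0, 0, 3, 0, 0, 8]
k=6: a[6] = (8+0)%4 = 0 → [1, 0, 0, 3, 0, 0, 0]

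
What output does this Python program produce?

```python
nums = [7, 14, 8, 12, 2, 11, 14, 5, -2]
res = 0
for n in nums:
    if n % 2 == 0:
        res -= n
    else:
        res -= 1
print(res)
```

n=7: not even, res = 0-1 = -1
n=14: even, res = (-1)-14 = -15
n=8: even, res = (-15)-8 = -23
n=12: even, res = (-23)-12 = -35
n=2: even, res = (-35)-2 = -37
n=11: not even, res = (-37)-1 = -38
n=14: even, res = (-38)-14 = -52
n=5: not even, res = (-52)-1 = -53
n=-2: even, res = (-53)-(-2) = -51

-51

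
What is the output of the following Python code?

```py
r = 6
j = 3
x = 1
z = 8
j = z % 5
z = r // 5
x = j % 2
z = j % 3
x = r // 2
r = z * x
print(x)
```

j = 8%5 = 3
z = 6//5 = 1
x = 3%2 = 1
z = 3%3 = 0
x = 6//2 = 3
r = 0*3 = 0

3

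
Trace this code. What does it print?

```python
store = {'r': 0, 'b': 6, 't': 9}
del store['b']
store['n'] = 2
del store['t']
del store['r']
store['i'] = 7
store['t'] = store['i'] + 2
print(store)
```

{'n': 2, 'i': 7, 't': 9}

del 'b' → {'r': 0, 't': 9}
store['n'] = 2 → {'r': 0, 't': 9, 'n': 2}
del 't' → {'r': 0, 'n': 2}
del 'r' → {'n': 2}
store['i'] = 7 → {'n': 2, 'i': 7}
store['t'] = store['i']+2 = 9 → {'n': 2, 'i': 7, 't': 9}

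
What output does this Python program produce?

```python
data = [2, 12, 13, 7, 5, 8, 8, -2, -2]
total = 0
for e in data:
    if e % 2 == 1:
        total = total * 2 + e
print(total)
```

e=2: not odd
e=12: not odd
e=13: odd, total = 0*2+13 = 13
e=7: odd, total = 13*2+7 = 33
e=5: odd, total = 33*2+5 = 71
e=8: not odd
e=8: not odd
e=-2: not odd
e=-2: not odd

71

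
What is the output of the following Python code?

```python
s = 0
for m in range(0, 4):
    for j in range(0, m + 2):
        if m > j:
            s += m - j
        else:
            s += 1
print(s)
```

18

m=0,j=0: not 0>0, s = 0+1 = 1
m=0,j=1: not 0>1, s = 1+1 = 2
m=1,j=0: 1>0, s = 2+1 = 3
m=1,j=1: not 1>1, s = 3+1 = 4
m=1,j=2: not 1>2, s = 4+1 = 5
m=2,j=0: 2>0, s = 5+2 = 7
m=2,j=1: 2>1, s = 7+1 = 8
m=2,j=2: not 2>2, s = 8+1 = 9
m=2,j=3: not 2>3, s = 9+1 = 10
m=3,j=0: 3>0, s = 10+3 = 13
m=3,j=1: 3>1, s = 13+2 = 15
m=3,j=2: 3>2, s = 15+1 = 16
m=3,j=3: not 3>3, s = 16+1 = 17
m=3,j=4: not 3>4, s = 17+1 = 18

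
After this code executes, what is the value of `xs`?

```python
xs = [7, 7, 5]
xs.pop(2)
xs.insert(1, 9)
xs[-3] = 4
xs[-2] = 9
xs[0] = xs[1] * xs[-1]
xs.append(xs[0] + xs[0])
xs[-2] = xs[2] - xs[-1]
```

[63, 9, -119, 126]

pop(2) removes 5 → [7, 7]
insert 9 at 1 → [7, 9, 7]
xs[-3] = 4 → [4, 9, 7]
xs[-2] = 9 → [4, 9, 7]
xs[0] = xs[1]*xs[-1] = 9*7 = 63 → [63, 9, 7]
append xs[0]+xs[0] = 63+63 = 126 → [63, 9, 7, 126]
xs[-2] = xs[2]-xs[-1] = 7-126 = -119 → [63, 9, -119, 126]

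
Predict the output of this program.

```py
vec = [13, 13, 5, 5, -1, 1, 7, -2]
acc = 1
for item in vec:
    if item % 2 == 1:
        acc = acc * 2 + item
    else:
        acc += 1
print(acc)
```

1502

item=13: odd, acc = 1*2+13 = 15
item=13: odd, acc = 15*2+13 = 43
item=5: odd, acc = 43*2+5 = 91
item=5: odd, acc = 91*2+5 = 187
item=-1: odd, acc = 187*2+(-1) = 373
item=1: odd, acc = 373*2+1 = 747
item=7: odd, acc = 747*2+7 = 1501
item=-2: not odd, acc = 1501+1 = 1502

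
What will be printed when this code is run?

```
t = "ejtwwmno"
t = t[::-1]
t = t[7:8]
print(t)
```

e

reverse → 'onmwwtje'
slice [7:8] → 'e'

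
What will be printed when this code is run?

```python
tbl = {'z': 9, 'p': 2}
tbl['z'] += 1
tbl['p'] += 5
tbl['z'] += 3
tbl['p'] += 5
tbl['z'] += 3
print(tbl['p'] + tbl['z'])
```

28

tbl['z'] = 9+1 = 10 → {'z': 10, 'p': 2}
tbl['p'] = 2+5 = 7 → {'z': 10, 'p': 7}
tbl['z'] = 10+3 = 13 → {'z': 13, 'p': 7}
tbl['p'] = 7+5 = 12 → {'z': 13, 'p': 12}
tbl['z'] = 13+3 = 16 → {'z': 16, 'p': 12}
tbl['p']+tbl['z'] = 12+16 = 28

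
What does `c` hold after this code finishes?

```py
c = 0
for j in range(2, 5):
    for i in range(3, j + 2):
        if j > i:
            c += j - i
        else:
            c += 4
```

j=2,i=3: not 2>3, c = 0+4 = 4
j=3,i=3: not 3>3, c = 4+4 = 8
j=3,i=4: not 3>4, c = 8+4 = 12
j=4,i=3: 4>3, c = 12+1 = 13
j=4,i=4: not 4>4, c = 13+4 = 17
j=4,i=5: not 4>5, c = 17+4 = 21

21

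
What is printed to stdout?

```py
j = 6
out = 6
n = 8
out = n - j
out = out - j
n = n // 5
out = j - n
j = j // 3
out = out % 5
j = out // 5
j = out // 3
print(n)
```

out = 8-6 = 2
out = 2-6 = -4
n = 8//5 = 1
out = 6-1 = 5
j = 6//3 = 2
out = 5%5 = 0
j = 0//5 = 0
j = 0//3 = 0

1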